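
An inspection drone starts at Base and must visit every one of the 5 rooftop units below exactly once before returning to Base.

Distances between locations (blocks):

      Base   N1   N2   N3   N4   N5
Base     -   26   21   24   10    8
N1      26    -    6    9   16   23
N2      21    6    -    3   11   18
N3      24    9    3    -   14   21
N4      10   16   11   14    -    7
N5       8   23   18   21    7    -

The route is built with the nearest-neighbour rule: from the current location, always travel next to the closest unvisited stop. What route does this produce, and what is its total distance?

Total distance 64 blocks via the nearest-neighbour route Base → N5 → N4 → N2 → N3 → N1 → Base.

Base → [N5:8 / N4:10 / N2:21 / N3:24 / N1:26] → N5 (8)
N5 → [N4:7 / N2:18 / N3:21 / N1:23] → N4 (7)
N4 → [N2:11 / N3:14 / N1:16] → N2 (11)
N2 → [N3:3 / N1:6] → N3 (3)
N3 → [N1:9] → N1 (9)
Return N1→Base: 26.
Total = 8 + 7 + 11 + 3 + 9 + 26 = 64.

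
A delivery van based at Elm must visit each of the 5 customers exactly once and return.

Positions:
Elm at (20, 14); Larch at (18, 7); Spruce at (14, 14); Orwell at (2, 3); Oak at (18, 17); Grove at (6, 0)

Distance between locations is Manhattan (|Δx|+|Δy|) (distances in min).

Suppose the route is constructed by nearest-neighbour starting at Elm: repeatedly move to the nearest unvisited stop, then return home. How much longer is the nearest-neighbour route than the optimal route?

Elm: Oak=5, Spruce=6, Larch=9, Grove=28, Orwell=29 ⇒ Oak
Oak: Spruce=7, Larch=10, Grove=29, Orwell=30 ⇒ Spruce
Spruce: Larch=11, Grove=22, Orwell=23 ⇒ Larch
Larch: Grove=19, Orwell=20 ⇒ Grove
Grove: Orwell=7 ⇒ Orwell
NN route Elm → Oak → Spruce → Larch → Grove → Orwell → Elm costs 78.
Optimal: Elm → Larch → Orwell → Grove → Spruce → Oak → Elm costs 70 (by enumerating all 60 distinct tours).
Excess = 78 − 70 = 8.

The nearest-neighbour route is 8 min longer than optimal.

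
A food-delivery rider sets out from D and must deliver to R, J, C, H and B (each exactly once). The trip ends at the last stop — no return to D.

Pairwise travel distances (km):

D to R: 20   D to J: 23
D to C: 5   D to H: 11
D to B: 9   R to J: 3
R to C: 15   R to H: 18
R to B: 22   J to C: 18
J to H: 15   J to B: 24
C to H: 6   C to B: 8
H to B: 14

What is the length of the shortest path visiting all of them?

There are 5! = 120 possible orderings.
D → R → J → C → H → B: 20+3+18+6+14 = 61
D → R → J → C → B → H: 20+3+18+8+14 = 63
D → R → J → H → C → B: 20+3+15+6+8 = 52
D → R → J → H → B → C: 20+3+15+14+8 = 60
D → R → J → B → C → H: 20+3+24+8+6 = 61
D → R → J → B → H → C: 20+3+24+14+6 = 67
D → R → C → J → H → B: 20+15+18+15+14 = 82
D → R → C → J → B → H: 20+15+18+24+14 = 91
D → R → C → H → J → B: 20+15+6+15+24 = 80
D → R → C → H → B → J: 20+15+6+14+24 = 79
D → R → C → B → J → H: 20+15+8+24+15 = 82
D → R → C → B → H → J: 20+15+8+14+15 = 72
D → R → H → J → C → B: 20+18+15+18+8 = 79
D → R → H → J → B → C: 20+18+15+24+8 = 85
… (106 more)
D → B → C → H → J → R: 9+8+6+15+3 = 41  ← best
The minimum is 41.
One shortest path: D → B → C → H → J → R.

Minimum one-way distance = 41 km.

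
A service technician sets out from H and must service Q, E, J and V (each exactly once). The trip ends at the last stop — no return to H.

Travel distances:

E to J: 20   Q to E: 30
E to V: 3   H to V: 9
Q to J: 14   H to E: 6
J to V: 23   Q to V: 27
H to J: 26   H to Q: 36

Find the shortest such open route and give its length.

Minimum one-way distance = 46.

There are 4! = 24 possible orderings.
H→Q→E→J→V: 36+30+20+23 = 109
H→Q→E→V→J: 36+30+3+23 = 92
H→Q→J→E→V: 36+14+20+3 = 73
H→Q→J→V→E: 36+14+23+3 = 76
H→Q→V→E→J: 36+27+3+20 = 86
H→Q→V→J→E: 36+27+23+20 = 106
H→E→Q→J→V: 6+30+14+23 = 73
H→E→Q→V→J: 6+30+27+23 = 86
H→E→J→Q→V: 6+20+14+27 = 67
H→E→J→V→Q: 6+20+23+27 = 76
H→E→V→Q→J: 6+3+27+14 = 50
H→E→V→J→Q: 6+3+23+14 = 46
H→J→Q→E→V: 26+14+30+3 = 73
H→J→Q→V→E: 26+14+27+3 = 70
… (10 more)
The minimum is 46.
One shortest path: H → E → V → J → Q.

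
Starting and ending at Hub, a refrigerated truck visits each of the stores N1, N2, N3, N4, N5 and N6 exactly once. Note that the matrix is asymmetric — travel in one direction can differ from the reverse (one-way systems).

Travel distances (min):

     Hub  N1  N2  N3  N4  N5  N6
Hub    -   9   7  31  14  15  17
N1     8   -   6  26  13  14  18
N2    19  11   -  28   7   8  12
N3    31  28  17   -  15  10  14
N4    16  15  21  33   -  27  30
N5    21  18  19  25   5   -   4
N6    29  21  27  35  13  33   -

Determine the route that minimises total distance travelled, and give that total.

Hub - N1 - N2 - N3 - N4 - N5 - N6 - Hub: 9+6+28+15+27+4+29 = 118
Hub - N1 - N2 - N3 - N4 - N6 - N5 - Hub: 9+6+28+15+30+33+21 = 142
Hub - N1 - N2 - N3 - N5 - N4 - N6 - Hub: 9+6+28+10+5+30+29 = 117
Hub - N1 - N2 - N3 - N5 - N6 - N4 - Hub: 9+6+28+10+4+13+16 = 86
Hub - N1 - N2 - N3 - N6 - N4 - N5 - Hub: 9+6+28+14+13+27+21 = 118
Hub - N1 - N2 - N3 - N6 - N5 - N4 - Hub: 9+6+28+14+33+5+16 = 111
Hub - N1 - N2 - N4 - N3 - N5 - N6 - Hub: 9+6+7+33+10+4+29 = 98
Hub - N1 - N2 - N4 - N3 - N6 - N5 - Hub: 9+6+7+33+14+33+21 = 123
… (712 more)
Hub - N2 - N3 - N5 - N6 - N4 - N1 - Hub: 7+28+10+4+13+15+8 = 85  ← best
The minimum is 85.
One optimal route: Hub → N2 → N3 → N5 → N6 → N4 → N1 → Hub.

85 min — the shortest possible round trip.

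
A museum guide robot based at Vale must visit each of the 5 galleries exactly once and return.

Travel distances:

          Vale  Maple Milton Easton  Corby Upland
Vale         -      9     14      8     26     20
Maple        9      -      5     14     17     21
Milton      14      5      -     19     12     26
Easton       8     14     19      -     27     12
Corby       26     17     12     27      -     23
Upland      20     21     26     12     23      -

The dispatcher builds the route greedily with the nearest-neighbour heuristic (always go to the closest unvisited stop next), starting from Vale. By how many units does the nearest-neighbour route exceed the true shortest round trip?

From Vale: Easton=8, Maple=9, Milton=14, Upland=20, Corby=26 → choose Easton (8).
From Easton: Upland=12, Maple=14, Milton=19, Corby=27 → choose Upland (12).
From Upland: Maple=21, Corby=23, Milton=26 → choose Maple (21).
From Maple: Milton=5, Corby=17 → choose Milton (5).
From Milton: Corby=12 → choose Corby (12).
NN route Vale → Easton → Upland → Maple → Milton → Corby → Vale costs 84.
Optimal: Vale → Maple → Milton → Corby → Upland → Easton → Vale costs 69 (by enumerating all 60 distinct tours).
Excess = 84 − 69 = 15.

Excess over optimum: 15.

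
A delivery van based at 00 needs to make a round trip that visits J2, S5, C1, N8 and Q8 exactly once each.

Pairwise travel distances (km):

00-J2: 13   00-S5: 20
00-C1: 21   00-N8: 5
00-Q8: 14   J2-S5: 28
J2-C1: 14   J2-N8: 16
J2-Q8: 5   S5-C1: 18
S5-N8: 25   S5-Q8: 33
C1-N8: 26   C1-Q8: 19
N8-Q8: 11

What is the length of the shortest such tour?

Shortest round trip = 73 km.

There are 60 distinct closed tours to check (reversals are equivalent).
00 → J2 → S5 → C1 → N8 → Q8 → 00: 13+28+18+26+11+14 = 110
00 → J2 → S5 → C1 → Q8 → N8 → 00: 13+28+18+19+11+5 = 94
00 → J2 → S5 → N8 → C1 → Q8 → 00: 13+28+25+26+19+14 = 125
00 → J2 → S5 → N8 → Q8 → C1 → 00: 13+28+25+11+19+21 = 117
00 → J2 → S5 → Q8 → C1 → N8 → 00: 13+28+33+19+26+5 = 124
00 → J2 → S5 → Q8 → N8 → C1 → 00: 13+28+33+11+26+21 = 132
00 → J2 → C1 → S5 → N8 → Q8 → 00: 13+14+18+25+11+14 = 95
00 → J2 → C1 → S5 → Q8 → N8 → 00: 13+14+18+33+11+5 = 94
00 → J2 → C1 → N8 → S5 → Q8 → 00: 13+14+26+25+33+14 = 125
00 → J2 → C1 → N8 → Q8 → S5 → 00: 13+14+26+11+33+20 = 117
00 → J2 → C1 → Q8 → S5 → N8 → 00: 13+14+19+33+25+5 = 109
00 → J2 → C1 → Q8 → N8 → S5 → 00: 13+14+19+11+25+20 = 102
00 → J2 → N8 → S5 → C1 → Q8 → 00: 13+16+25+18+19+14 = 105
00 → J2 → N8 → S5 → Q8 → C1 → 00: 13+16+25+33+19+21 = 127
… (46 more)
00 → S5 → C1 → J2 → Q8 → N8 → 00: 20+18+14+5+11+5 = 73  ← best
The minimum is 73.
One optimal route: 00 → S5 → C1 → J2 → Q8 → N8 → 00 (or its reverse).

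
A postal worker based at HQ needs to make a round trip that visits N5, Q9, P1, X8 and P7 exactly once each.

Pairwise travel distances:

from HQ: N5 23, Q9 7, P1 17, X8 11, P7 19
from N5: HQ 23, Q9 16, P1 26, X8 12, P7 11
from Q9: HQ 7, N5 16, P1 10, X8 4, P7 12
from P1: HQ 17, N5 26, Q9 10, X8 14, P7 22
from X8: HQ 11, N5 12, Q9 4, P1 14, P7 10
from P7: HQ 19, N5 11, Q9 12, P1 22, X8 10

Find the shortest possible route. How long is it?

There are 60 distinct closed tours to check (reversals are equivalent).
HQ → N5 → Q9 → P1 → X8 → P7 → HQ: 23+16+10+14+10+19 = 92
HQ → N5 → Q9 → P1 → P7 → X8 → HQ: 23+16+10+22+10+11 = 92
HQ → N5 → Q9 → X8 → P1 → P7 → HQ: 23+16+4+14+22+19 = 98
HQ → N5 → Q9 → X8 → P7 → P1 → HQ: 23+16+4+10+22+17 = 92
HQ → N5 → Q9 → P7 → P1 → X8 → HQ: 23+16+12+22+14+11 = 98
HQ → N5 → Q9 → P7 → X8 → P1 → HQ: 23+16+12+10+14+17 = 92
HQ → N5 → P1 → Q9 → X8 → P7 → HQ: 23+26+10+4+10+19 = 92
HQ → N5 → P1 → Q9 → P7 → X8 → HQ: 23+26+10+12+10+11 = 92
HQ → N5 → P1 → X8 → Q9 → P7 → HQ: 23+26+14+4+12+19 = 98
HQ → N5 → P1 → X8 → P7 → Q9 → HQ: 23+26+14+10+12+7 = 92
HQ → N5 → P1 → P7 → Q9 → X8 → HQ: 23+26+22+12+4+11 = 98
HQ → N5 → P1 → P7 → X8 → Q9 → HQ: 23+26+22+10+4+7 = 92
HQ → N5 → X8 → Q9 → P1 → P7 → HQ: 23+12+4+10+22+19 = 90
HQ → N5 → X8 → Q9 → P7 → P1 → HQ: 23+12+4+12+22+17 = 90
… (46 more)
HQ → Q9 → P1 → X8 → N5 → P7 → HQ: 7+10+14+12+11+19 = 73  ← best
The minimum is 73.
One optimal route: HQ → Q9 → P1 → X8 → N5 → P7 → HQ (or its reverse).

73 — the shortest possible round trip.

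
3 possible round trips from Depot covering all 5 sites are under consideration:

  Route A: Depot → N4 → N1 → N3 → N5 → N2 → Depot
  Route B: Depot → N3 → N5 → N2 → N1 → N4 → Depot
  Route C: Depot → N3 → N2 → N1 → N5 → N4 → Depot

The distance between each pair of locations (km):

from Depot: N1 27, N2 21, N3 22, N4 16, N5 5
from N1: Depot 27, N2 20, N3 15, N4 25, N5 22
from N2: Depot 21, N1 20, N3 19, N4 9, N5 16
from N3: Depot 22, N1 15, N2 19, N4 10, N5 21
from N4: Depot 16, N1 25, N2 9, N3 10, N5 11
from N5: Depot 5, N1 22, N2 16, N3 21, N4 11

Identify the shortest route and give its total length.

Shortest is Route C, total 110 km.

Route A: 16 + 25 + 15 + 21 + 16 + 21 = 114
Route B: 22 + 21 + 16 + 20 + 25 + 16 = 120
Route C: 22 + 19 + 20 + 22 + 11 + 16 = 110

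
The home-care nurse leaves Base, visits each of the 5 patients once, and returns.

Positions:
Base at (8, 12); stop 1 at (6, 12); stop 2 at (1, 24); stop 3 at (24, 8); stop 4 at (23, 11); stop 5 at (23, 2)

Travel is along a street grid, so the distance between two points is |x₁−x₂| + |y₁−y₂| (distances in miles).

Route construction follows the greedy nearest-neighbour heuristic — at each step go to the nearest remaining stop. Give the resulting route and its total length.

From Base: distances to unvisited — stop 1=2, stop 4=16, stop 2=19, stop 3=20, stop 5=25. Nearest is stop 1 (2).
From stop 1: distances to unvisited — stop 2=17, stop 4=18, stop 3=22, stop 5=27. Nearest is stop 2 (17).
From stop 2: distances to unvisited — stop 4=35, stop 3=39, stop 5=44. Nearest is stop 4 (35).
From stop 4: distances to unvisited — stop 3=4, stop 5=9. Nearest is stop 3 (4).
From stop 3: distances to unvisited — stop 5=7. Nearest is stop 5 (7).
Return stop 5→Base: 25.
Total = 2 + 17 + 35 + 4 + 7 + 25 = 90.

90 miles along Base → stop 1 → stop 2 → stop 4 → stop 3 → stop 5 → Base.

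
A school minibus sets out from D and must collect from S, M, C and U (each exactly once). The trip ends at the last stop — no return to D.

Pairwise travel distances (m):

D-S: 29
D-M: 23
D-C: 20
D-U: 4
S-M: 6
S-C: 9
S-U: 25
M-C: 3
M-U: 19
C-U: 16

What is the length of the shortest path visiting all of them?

29 m — the minimum one-way total.

There are 4! = 24 possible orderings.
D - S - M - C - U: 29+6+3+16 = 54
D - S - M - U - C: 29+6+19+16 = 70
D - S - C - M - U: 29+9+3+19 = 60
D - S - C - U - M: 29+9+16+19 = 73
D - S - U - M - C: 29+25+19+3 = 76
D - S - U - C - M: 29+25+16+3 = 73
D - M - S - C - U: 23+6+9+16 = 54
D - M - S - U - C: 23+6+25+16 = 70
D - M - C - S - U: 23+3+9+25 = 60
D - M - C - U - S: 23+3+16+25 = 67
D - M - U - S - C: 23+19+25+9 = 76
D - M - U - C - S: 23+19+16+9 = 67
D - C - S - M - U: 20+9+6+19 = 54
D - C - S - U - M: 20+9+25+19 = 73
… (10 more)
D - U - C - M - S: 4+16+3+6 = 29  ← best
The minimum is 29.
One shortest path: D → U → C → M → S.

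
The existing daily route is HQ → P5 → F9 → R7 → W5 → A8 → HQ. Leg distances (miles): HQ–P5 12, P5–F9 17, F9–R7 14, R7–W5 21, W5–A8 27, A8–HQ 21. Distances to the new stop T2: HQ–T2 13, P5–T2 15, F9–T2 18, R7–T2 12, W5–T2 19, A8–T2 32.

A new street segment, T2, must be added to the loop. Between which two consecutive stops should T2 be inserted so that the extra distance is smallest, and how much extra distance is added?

Insertion cost between consecutive stops i–j is d(i,T2) + d(T2,j) − d(i,j):
  between HQ and P5: 13 + 15 − 12 = 16
  between P5 and F9: 15 + 18 − 17 = 16
  between F9 and R7: 18 + 12 − 14 = 16
  between R7 and W5: 12 + 19 − 21 = 10
  between W5 and A8: 19 + 32 − 27 = 24
  between A8 and HQ: 32 + 13 − 21 = 24
Cheapest insertion is between R7 and W5, adding 10.
New total = 112 + 10 = 122.

Minimum extra distance: 10 miles, inserting T2 between R7 and W5.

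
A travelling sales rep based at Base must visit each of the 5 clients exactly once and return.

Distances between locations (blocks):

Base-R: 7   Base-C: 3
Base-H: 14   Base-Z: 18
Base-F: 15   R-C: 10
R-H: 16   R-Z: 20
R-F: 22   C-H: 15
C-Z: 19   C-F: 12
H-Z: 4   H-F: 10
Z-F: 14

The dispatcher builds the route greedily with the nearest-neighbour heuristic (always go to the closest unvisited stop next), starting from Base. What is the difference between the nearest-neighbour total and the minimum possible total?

The nearest-neighbour route is 6 blocks longer than optimal.

Base: C=3, R=7, H=14, F=15, Z=18 ⇒ C
C: R=10, F=12, H=15, Z=19 ⇒ R
R: H=16, Z=20, F=22 ⇒ H
H: Z=4, F=10 ⇒ Z
Z: F=14 ⇒ F
NN route Base → C → R → H → Z → F → Base costs 62.
Optimal: Base → R → H → Z → F → C → Base costs 56 (by enumerating all 60 distinct tours).
Excess = 62 − 56 = 6.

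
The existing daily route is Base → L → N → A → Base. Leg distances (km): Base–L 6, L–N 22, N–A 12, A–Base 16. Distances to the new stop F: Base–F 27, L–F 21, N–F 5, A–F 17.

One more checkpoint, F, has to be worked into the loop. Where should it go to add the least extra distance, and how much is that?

Insertion cost between consecutive stops i–j is d(i,F) + d(F,j) − d(i,j):
  between Base and L: 27 + 21 − 6 = 42
  between L and N: 21 + 5 − 22 = 4
  between N and A: 5 + 17 − 12 = 10
  between A and Base: 17 + 27 − 16 = 28
Cheapest insertion is between L and N, adding 4.
New total = 56 + 4 = 60.

Adding 4 km by placing F on the L–N leg.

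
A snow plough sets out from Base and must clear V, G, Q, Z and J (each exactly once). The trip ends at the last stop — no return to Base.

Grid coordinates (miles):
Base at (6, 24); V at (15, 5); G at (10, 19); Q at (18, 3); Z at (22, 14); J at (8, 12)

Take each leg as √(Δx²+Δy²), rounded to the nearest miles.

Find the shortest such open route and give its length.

39 miles — the minimum one-way total.

There are 5! = 120 possible orderings.
Base→V→G→Q→Z→J: 21+15+18+12+14 = 80
Base→V→G→Q→J→Z: 21+15+18+13+14 = 81
Base→V→G→Z→Q→J: 21+15+13+12+13 = 74
Base→V→G→Z→J→Q: 21+15+13+14+13 = 76
Base→V→G→J→Q→Z: 21+15+7+13+12 = 68
Base→V→G→J→Z→Q: 21+15+7+14+12 = 69
Base→V→Q→G→Z→J: 21+4+18+13+14 = 70
Base→V→Q→G→J→Z: 21+4+18+7+14 = 64
Base→V→Q→Z→G→J: 21+4+12+13+7 = 57
Base→V→Q→Z→J→G: 21+4+12+14+7 = 58
Base→V→Q→J→G→Z: 21+4+13+7+13 = 58
Base→V→Q→J→Z→G: 21+4+13+14+13 = 65
Base→V→Z→G→Q→J: 21+11+13+18+13 = 76
Base→V→Z→G→J→Q: 21+11+13+7+13 = 65
… (106 more)
Base→G→J→V→Q→Z: 6+7+10+4+12 = 39  ← best
The minimum is 39.
One shortest path: Base → G → J → V → Q → Z.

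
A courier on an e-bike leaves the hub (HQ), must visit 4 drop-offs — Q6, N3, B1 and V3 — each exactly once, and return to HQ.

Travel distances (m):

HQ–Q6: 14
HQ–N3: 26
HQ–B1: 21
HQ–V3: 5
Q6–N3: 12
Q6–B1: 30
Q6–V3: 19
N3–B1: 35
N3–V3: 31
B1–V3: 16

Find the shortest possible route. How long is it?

Minimum total distance: 82 m.

There are 12 distinct closed tours to check (reversals are equivalent).
HQ→Q6→N3→B1→V3→HQ: 14+12+35+16+5 = 82
HQ→Q6→N3→V3→B1→HQ: 14+12+31+16+21 = 94
HQ→Q6→B1→N3→V3→HQ: 14+30+35+31+5 = 115
HQ→Q6→B1→V3→N3→HQ: 14+30+16+31+26 = 117
HQ→Q6→V3→N3→B1→HQ: 14+19+31+35+21 = 120
HQ→Q6→V3→B1→N3→HQ: 14+19+16+35+26 = 110
HQ→N3→Q6→B1→V3→HQ: 26+12+30+16+5 = 89
HQ→N3→Q6→V3→B1→HQ: 26+12+19+16+21 = 94
HQ→N3→B1→Q6→V3→HQ: 26+35+30+19+5 = 115
HQ→N3→V3→Q6→B1→HQ: 26+31+19+30+21 = 127
HQ→B1→Q6→N3→V3→HQ: 21+30+12+31+5 = 99
HQ→B1→N3→Q6→V3→HQ: 21+35+12+19+5 = 92
The minimum is 82.
One optimal route: HQ → Q6 → N3 → B1 → V3 → HQ (or its reverse).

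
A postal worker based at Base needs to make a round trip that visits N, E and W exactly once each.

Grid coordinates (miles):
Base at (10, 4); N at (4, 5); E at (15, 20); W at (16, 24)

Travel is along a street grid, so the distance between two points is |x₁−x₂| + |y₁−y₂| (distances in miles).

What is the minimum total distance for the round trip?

Minimum total distance: 64 miles.

With 3 stops there are 3!/2 = 3 distinct round trips (a route and its reverse cost the same).
Base → N → E → W → Base: 7+26+5+26 = 64
Base → N → W → E → Base: 7+31+5+21 = 64
Base → E → N → W → Base: 21+26+31+26 = 104
The minimum is 64.
One optimal route: Base → N → E → W → Base (or its reverse).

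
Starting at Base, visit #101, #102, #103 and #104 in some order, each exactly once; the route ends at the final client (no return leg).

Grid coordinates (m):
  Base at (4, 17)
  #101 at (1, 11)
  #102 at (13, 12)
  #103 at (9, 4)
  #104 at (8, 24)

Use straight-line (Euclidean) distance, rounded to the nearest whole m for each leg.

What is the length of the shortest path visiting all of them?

Minimum one-way distance = 40 m.

There are 4! = 24 possible orderings.
Base - #101 - #102 - #103 - #104: 7+12+9+20 = 48
Base - #101 - #102 - #104 - #103: 7+12+13+20 = 52
Base - #101 - #103 - #102 - #104: 7+11+9+13 = 40
Base - #101 - #103 - #104 - #102: 7+11+20+13 = 51
Base - #101 - #104 - #102 - #103: 7+15+13+9 = 44
Base - #101 - #104 - #103 - #102: 7+15+20+9 = 51
Base - #102 - #101 - #103 - #104: 10+12+11+20 = 53
Base - #102 - #101 - #104 - #103: 10+12+15+20 = 57
Base - #102 - #103 - #101 - #104: 10+9+11+15 = 45
Base - #102 - #103 - #104 - #101: 10+9+20+15 = 54
Base - #102 - #104 - #101 - #103: 10+13+15+11 = 49
Base - #102 - #104 - #103 - #101: 10+13+20+11 = 54
Base - #103 - #101 - #102 - #104: 14+11+12+13 = 50
Base - #103 - #101 - #104 - #102: 14+11+15+13 = 53
… (10 more)
The minimum is 40.
One shortest path: Base → #101 → #103 → #102 → #104.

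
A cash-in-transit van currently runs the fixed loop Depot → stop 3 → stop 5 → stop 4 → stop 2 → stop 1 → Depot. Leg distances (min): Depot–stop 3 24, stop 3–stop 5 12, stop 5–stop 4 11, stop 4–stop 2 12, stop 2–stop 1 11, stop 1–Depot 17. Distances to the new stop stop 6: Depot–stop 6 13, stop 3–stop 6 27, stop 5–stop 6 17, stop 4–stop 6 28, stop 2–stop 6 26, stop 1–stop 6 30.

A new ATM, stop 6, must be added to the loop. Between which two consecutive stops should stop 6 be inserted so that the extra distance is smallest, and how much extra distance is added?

+16 min — insert stop 6 between Depot and stop 3.

Insertion cost between consecutive stops i–j is d(i,stop 6) + d(stop 6,j) − d(i,j):
  between Depot and stop 3: 13 + 27 − 24 = 16
  between stop 3 and stop 5: 27 + 17 − 12 = 32
  between stop 5 and stop 4: 17 + 28 − 11 = 34
  between stop 4 and stop 2: 28 + 26 − 12 = 42
  between stop 2 and stop 1: 26 + 30 − 11 = 45
  between stop 1 and Depot: 30 + 13 − 17 = 26
Cheapest insertion is between Depot and stop 3, adding 16.
New total = 87 + 16 = 103.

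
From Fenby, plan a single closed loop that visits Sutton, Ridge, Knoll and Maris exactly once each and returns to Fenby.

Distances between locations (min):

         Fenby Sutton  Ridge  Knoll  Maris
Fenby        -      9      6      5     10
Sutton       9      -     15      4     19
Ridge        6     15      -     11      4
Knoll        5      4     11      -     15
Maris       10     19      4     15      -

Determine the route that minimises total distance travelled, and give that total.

With 4 stops there are 4!/2 = 12 distinct round trips (a route and its reverse cost the same).
Fenby→Sutton→Ridge→Knoll→Maris→Fenby: 9+15+11+15+10 = 60
Fenby→Sutton→Ridge→Maris→Knoll→Fenby: 9+15+4+15+5 = 48
Fenby→Sutton→Knoll→Ridge→Maris→Fenby: 9+4+11+4+10 = 38
Fenby→Sutton→Knoll→Maris→Ridge→Fenby: 9+4+15+4+6 = 38
Fenby→Sutton→Maris→Ridge→Knoll→Fenby: 9+19+4+11+5 = 48
Fenby→Sutton→Maris→Knoll→Ridge→Fenby: 9+19+15+11+6 = 60
Fenby→Ridge→Sutton→Knoll→Maris→Fenby: 6+15+4+15+10 = 50
Fenby→Ridge→Sutton→Maris→Knoll→Fenby: 6+15+19+15+5 = 60
Fenby→Ridge→Knoll→Sutton→Maris→Fenby: 6+11+4+19+10 = 50
Fenby→Ridge→Maris→Sutton→Knoll→Fenby: 6+4+19+4+5 = 38
Fenby→Knoll→Sutton→Ridge→Maris→Fenby: 5+4+15+4+10 = 38
Fenby→Knoll→Ridge→Sutton→Maris→Fenby: 5+11+15+19+10 = 60
The minimum is 38.
One optimal route: Fenby → Sutton → Knoll → Ridge → Maris → Fenby (or its reverse).

Shortest round trip = 38 min.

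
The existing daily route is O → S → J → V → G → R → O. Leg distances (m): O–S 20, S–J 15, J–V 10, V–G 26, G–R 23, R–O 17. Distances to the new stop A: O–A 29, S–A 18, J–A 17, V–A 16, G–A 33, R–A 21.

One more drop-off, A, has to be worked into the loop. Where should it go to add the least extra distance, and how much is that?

+20 m — insert A between S and J.

Insertion cost between consecutive stops i–j is d(i,A) + d(A,j) − d(i,j):
  between O and S: 29 + 18 − 20 = 27
  between S and J: 18 + 17 − 15 = 20
  between J and V: 17 + 16 − 10 = 23
  between V and G: 16 + 33 − 26 = 23
  between G and R: 33 + 21 − 23 = 31
  between R and O: 21 + 29 − 17 = 33
Cheapest insertion is between S and J, adding 20.
New total = 111 + 20 = 131.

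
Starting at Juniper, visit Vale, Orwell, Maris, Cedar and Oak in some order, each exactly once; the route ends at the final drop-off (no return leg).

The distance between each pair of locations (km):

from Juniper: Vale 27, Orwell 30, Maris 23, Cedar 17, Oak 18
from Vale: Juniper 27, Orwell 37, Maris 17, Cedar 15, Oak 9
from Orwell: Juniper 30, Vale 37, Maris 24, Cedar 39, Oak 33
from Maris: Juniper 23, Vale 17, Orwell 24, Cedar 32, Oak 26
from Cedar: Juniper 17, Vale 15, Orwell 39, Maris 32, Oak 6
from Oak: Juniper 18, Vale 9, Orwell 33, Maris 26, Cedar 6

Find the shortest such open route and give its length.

There are 5! = 120 possible orderings.
Juniper - Vale - Orwell - Maris - Cedar - Oak: 27+37+24+32+6 = 126
Juniper - Vale - Orwell - Maris - Oak - Cedar: 27+37+24+26+6 = 120
Juniper - Vale - Orwell - Cedar - Maris - Oak: 27+37+39+32+26 = 161
Juniper - Vale - Orwell - Cedar - Oak - Maris: 27+37+39+6+26 = 135
Juniper - Vale - Orwell - Oak - Maris - Cedar: 27+37+33+26+32 = 155
Juniper - Vale - Orwell - Oak - Cedar - Maris: 27+37+33+6+32 = 135
Juniper - Vale - Maris - Orwell - Cedar - Oak: 27+17+24+39+6 = 113
Juniper - Vale - Maris - Orwell - Oak - Cedar: 27+17+24+33+6 = 107
Juniper - Vale - Maris - Cedar - Orwell - Oak: 27+17+32+39+33 = 148
Juniper - Vale - Maris - Cedar - Oak - Orwell: 27+17+32+6+33 = 115
Juniper - Vale - Maris - Oak - Orwell - Cedar: 27+17+26+33+39 = 142
Juniper - Vale - Maris - Oak - Cedar - Orwell: 27+17+26+6+39 = 115
Juniper - Vale - Cedar - Orwell - Maris - Oak: 27+15+39+24+26 = 131
Juniper - Vale - Cedar - Orwell - Oak - Maris: 27+15+39+33+26 = 140
… (106 more)
Juniper - Cedar - Oak - Vale - Maris - Orwell: 17+6+9+17+24 = 73  ← best
The minimum is 73.
One shortest path: Juniper → Cedar → Oak → Vale → Maris → Orwell.

Minimum one-way distance = 73 km.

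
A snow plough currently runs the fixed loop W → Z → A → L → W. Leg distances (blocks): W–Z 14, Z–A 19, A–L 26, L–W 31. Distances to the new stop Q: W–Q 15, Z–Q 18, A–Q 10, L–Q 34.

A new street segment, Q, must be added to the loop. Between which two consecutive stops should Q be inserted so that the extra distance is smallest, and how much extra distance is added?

Insertion cost between consecutive stops i–j is d(i,Q) + d(Q,j) − d(i,j):
  between W and Z: 15 + 18 − 14 = 19
  between Z and A: 18 + 10 − 19 = 9
  between A and L: 10 + 34 − 26 = 18
  between L and W: 34 + 15 − 31 = 18
Cheapest insertion is between Z and A, adding 9.
New total = 90 + 9 = 99.

Minimum extra distance: 9 blocks, inserting Q between Z and A.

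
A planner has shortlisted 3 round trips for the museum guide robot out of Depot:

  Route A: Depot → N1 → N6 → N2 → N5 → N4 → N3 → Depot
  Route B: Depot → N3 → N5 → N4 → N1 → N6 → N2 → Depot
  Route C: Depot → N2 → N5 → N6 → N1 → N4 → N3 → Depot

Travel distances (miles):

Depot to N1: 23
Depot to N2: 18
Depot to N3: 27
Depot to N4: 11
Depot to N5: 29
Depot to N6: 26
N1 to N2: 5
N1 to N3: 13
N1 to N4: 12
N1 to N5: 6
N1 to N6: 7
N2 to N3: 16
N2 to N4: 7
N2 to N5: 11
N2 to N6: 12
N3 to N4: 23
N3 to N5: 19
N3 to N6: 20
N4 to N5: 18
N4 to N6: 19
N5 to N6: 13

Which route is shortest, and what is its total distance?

Route A: 23 + 7 + 12 + 11 + 18 + 23 + 27 = 121
Route B: 27 + 19 + 18 + 12 + 7 + 12 + 18 = 113
Route C: 18 + 11 + 13 + 7 + 12 + 23 + 27 = 111

Shortest is Route C, total 111 miles.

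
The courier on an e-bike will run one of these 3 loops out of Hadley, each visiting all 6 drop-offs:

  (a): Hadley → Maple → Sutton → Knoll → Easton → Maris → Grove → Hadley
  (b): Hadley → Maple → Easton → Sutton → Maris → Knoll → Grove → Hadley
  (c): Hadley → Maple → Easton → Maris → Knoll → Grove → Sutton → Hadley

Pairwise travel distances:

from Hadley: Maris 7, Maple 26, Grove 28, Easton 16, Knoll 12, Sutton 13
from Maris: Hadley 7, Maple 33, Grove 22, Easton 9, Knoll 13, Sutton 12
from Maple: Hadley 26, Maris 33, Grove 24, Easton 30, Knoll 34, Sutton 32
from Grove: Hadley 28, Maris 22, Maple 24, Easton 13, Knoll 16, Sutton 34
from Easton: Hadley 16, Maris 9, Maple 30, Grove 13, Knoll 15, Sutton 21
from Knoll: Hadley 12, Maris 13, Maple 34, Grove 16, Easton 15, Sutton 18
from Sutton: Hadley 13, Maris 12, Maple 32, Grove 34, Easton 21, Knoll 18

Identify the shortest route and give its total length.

(a): 26 + 32 + 18 + 15 + 9 + 22 + 28 = 150
(b): 26 + 30 + 21 + 12 + 13 + 16 + 28 = 146
(c): 26 + 30 + 9 + 13 + 16 + 34 + 13 = 141

141 — (c) is the shortest.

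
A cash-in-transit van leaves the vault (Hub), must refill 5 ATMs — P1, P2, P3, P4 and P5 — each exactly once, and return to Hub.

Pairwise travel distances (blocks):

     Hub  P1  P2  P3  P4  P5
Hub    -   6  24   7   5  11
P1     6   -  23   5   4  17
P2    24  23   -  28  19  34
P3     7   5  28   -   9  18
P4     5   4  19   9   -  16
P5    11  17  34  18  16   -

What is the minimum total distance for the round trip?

Shortest round trip = 80 blocks.

There are 60 distinct closed tours to check (reversals are equivalent).
Hub-P1-P2-P3-P4-P5-Hub: 6+23+28+9+16+11 = 93
Hub-P1-P2-P3-P5-P4-Hub: 6+23+28+18+16+5 = 96
Hub-P1-P2-P4-P3-P5-Hub: 6+23+19+9+18+11 = 86
Hub-P1-P2-P4-P5-P3-Hub: 6+23+19+16+18+7 = 89
Hub-P1-P2-P5-P3-P4-Hub: 6+23+34+18+9+5 = 95
Hub-P1-P2-P5-P4-P3-Hub: 6+23+34+16+9+7 = 95
Hub-P1-P3-P2-P4-P5-Hub: 6+5+28+19+16+11 = 85
Hub-P1-P3-P2-P5-P4-Hub: 6+5+28+34+16+5 = 94
Hub-P1-P3-P4-P2-P5-Hub: 6+5+9+19+34+11 = 84
Hub-P1-P3-P4-P5-P2-Hub: 6+5+9+16+34+24 = 94
Hub-P1-P3-P5-P2-P4-Hub: 6+5+18+34+19+5 = 87
Hub-P1-P3-P5-P4-P2-Hub: 6+5+18+16+19+24 = 88
Hub-P1-P4-P2-P3-P5-Hub: 6+4+19+28+18+11 = 86
Hub-P1-P4-P2-P5-P3-Hub: 6+4+19+34+18+7 = 88
… (46 more)
Hub-P3-P1-P4-P2-P5-Hub: 7+5+4+19+34+11 = 80  ← best
The minimum is 80.
One optimal route: Hub → P3 → P1 → P4 → P2 → P5 → Hub (or its reverse).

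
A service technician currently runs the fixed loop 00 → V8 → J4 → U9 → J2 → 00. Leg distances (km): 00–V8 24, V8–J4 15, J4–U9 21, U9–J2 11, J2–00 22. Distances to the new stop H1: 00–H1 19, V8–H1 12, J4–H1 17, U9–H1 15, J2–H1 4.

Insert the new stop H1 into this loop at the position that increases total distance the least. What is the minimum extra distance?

Insertion cost between consecutive stops i–j is d(i,H1) + d(H1,j) − d(i,j):
  between 00 and V8: 19 + 12 − 24 = 7
  between V8 and J4: 12 + 17 − 15 = 14
  between J4 and U9: 17 + 15 − 21 = 11
  between U9 and J2: 15 + 4 − 11 = 8
  between J2 and 00: 4 + 19 − 22 = 1
Cheapest insertion is between J2 and 00, adding 1.
New total = 93 + 1 = 94.

Adding 1 km by placing H1 on the J2–00 leg.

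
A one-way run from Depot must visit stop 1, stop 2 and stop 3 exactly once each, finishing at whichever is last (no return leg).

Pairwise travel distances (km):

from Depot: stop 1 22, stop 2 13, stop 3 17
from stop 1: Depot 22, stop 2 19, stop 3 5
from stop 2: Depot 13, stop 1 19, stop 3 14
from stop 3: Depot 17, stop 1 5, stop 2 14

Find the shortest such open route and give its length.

There are 3! = 6 possible orderings.
Depot - stop 1 - stop 2 - stop 3: 22+19+14 = 55
Depot - stop 1 - stop 3 - stop 2: 22+5+14 = 41
Depot - stop 2 - stop 1 - stop 3: 13+19+5 = 37
Depot - stop 2 - stop 3 - stop 1: 13+14+5 = 32
Depot - stop 3 - stop 1 - stop 2: 17+5+19 = 41
Depot - stop 3 - stop 2 - stop 1: 17+14+19 = 50
The minimum is 32.
One shortest path: Depot → stop 2 → stop 3 → stop 1.

Shortest open route: 32 km.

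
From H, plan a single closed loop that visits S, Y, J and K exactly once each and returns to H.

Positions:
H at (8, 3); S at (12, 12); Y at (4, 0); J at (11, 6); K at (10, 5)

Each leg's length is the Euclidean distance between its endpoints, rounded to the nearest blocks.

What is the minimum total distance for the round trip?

Minimum total distance: 29 blocks.

There are 12 distinct closed tours to check (reversals are equivalent).
H→S→Y→J→K→H: 10+14+9+1+3 = 37
H→S→Y→K→J→H: 10+14+8+1+4 = 37
H→S→J→Y→K→H: 10+6+9+8+3 = 36
H→S→J→K→Y→H: 10+6+1+8+5 = 30
H→S→K→Y→J→H: 10+7+8+9+4 = 38
H→S→K→J→Y→H: 10+7+1+9+5 = 32
H→Y→S→J→K→H: 5+14+6+1+3 = 29
H→Y→S→K→J→H: 5+14+7+1+4 = 31
H→Y→J→S→K→H: 5+9+6+7+3 = 30
H→Y→K→S→J→H: 5+8+7+6+4 = 30
H→J→S→Y→K→H: 4+6+14+8+3 = 35
H→J→Y→S→K→H: 4+9+14+7+3 = 37
The minimum is 29.
One optimal route: H → Y → S → J → K → H (or its reverse).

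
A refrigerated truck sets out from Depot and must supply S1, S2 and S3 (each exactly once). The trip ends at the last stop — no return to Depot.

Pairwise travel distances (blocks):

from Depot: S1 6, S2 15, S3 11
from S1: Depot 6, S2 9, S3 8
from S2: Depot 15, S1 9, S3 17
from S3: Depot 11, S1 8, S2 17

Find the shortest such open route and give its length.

Minimum one-way distance = 28 blocks.

There are 3! = 6 possible orderings.
Depot→S1→S2→S3: 6+9+17 = 32
Depot→S1→S3→S2: 6+8+17 = 31
Depot→S2→S1→S3: 15+9+8 = 32
Depot→S2→S3→S1: 15+17+8 = 40
Depot→S3→S1→S2: 11+8+9 = 28
Depot→S3→S2→S1: 11+17+9 = 37
The minimum is 28.
One shortest path: Depot → S3 → S1 → S2.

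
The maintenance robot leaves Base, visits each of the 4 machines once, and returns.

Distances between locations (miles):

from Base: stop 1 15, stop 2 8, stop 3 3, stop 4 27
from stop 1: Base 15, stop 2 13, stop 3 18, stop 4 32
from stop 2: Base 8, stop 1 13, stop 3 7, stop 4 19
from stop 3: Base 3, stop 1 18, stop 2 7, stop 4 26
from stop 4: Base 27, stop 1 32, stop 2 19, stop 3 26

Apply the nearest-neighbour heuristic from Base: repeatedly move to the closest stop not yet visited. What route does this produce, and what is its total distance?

Total distance 82 miles via the nearest-neighbour route Base → stop 3 → stop 2 → stop 1 → stop 4 → Base.

Base → [stop 3:3 / stop 2:8 / stop 1:15 / stop 4:27] → stop 3 (3)
stop 3 → [stop 2:7 / stop 1:18 / stop 4:26] → stop 2 (7)
stop 2 → [stop 1:13 / stop 4:19] → stop 1 (13)
stop 1 → [stop 4:32] → stop 4 (32)
Return stop 4→Base: 27.
Total = 3 + 7 + 13 + 32 + 27 = 82.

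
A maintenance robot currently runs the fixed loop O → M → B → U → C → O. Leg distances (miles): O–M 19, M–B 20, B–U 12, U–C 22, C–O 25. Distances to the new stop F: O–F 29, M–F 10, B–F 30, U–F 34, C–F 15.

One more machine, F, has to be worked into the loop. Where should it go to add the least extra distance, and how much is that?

Adding 19 miles by placing F on the C–O leg.

Insertion cost between consecutive stops i–j is d(i,F) + d(F,j) − d(i,j):
  between O and M: 29 + 10 − 19 = 20
  between M and B: 10 + 30 − 20 = 20
  between B and U: 30 + 34 − 12 = 52
  between U and C: 34 + 15 − 22 = 27
  between C and O: 15 + 29 − 25 = 19
Cheapest insertion is between C and O, adding 19.
New total = 98 + 19 = 117.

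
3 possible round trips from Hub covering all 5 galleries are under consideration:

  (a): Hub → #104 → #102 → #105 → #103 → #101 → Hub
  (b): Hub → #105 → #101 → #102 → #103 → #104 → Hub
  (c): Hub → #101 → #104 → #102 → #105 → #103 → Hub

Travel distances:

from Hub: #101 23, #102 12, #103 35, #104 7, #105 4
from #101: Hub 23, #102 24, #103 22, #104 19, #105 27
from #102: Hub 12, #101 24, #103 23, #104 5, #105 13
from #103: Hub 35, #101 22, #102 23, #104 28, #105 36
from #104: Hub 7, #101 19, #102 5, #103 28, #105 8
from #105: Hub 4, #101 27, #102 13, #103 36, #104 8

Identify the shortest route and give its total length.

106 — (a) is the shortest.

(a): 7 + 5 + 13 + 36 + 22 + 23 = 106
(b): 4 + 27 + 24 + 23 + 28 + 7 = 113
(c): 23 + 19 + 5 + 13 + 36 + 35 = 131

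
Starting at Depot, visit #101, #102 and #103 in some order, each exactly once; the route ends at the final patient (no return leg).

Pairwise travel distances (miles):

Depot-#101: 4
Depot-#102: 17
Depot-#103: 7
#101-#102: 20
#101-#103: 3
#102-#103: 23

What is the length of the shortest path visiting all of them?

There are 3! = 6 possible orderings.
Depot - #101 - #102 - #103: 4+20+23 = 47
Depot - #101 - #103 - #102: 4+3+23 = 30
Depot - #102 - #101 - #103: 17+20+3 = 40
Depot - #102 - #103 - #101: 17+23+3 = 43
Depot - #103 - #101 - #102: 7+3+20 = 30
Depot - #103 - #102 - #101: 7+23+20 = 50
The minimum is 30.
One shortest path: Depot → #101 → #103 → #102.

Shortest open route: 30 miles.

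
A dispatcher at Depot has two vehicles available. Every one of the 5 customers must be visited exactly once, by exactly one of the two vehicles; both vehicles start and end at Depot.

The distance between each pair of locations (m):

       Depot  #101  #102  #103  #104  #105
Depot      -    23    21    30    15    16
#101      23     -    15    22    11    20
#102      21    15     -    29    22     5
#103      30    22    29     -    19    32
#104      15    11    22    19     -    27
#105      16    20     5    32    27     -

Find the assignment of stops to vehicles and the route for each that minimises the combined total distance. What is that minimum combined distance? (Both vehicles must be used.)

Try each way of splitting the stops between the two vehicles (each non-empty) and, for each split, find the best tour for each vehicle:
  {#101} + {#102, #103, #104, #105}: 46 + 84 = 130
  {#102} + {#101, #103, #104, #105}: 42 + 92 = 134
  {#101, #102} + {#103, #104, #105}: 59 + 82 = 141
  {#103} + {#101, #102, #104, #105}: 60 + 62 = 122
  {#101, #103} + {#102, #104, #105}: 75 + 58 = 133
  {#102, #103} + {#101, #104, #105}: 80 + 62 = 142
  … (15 splits in total)
  {#104} + {#101, #102, #103, #105}: 30 + 88 = 118  ← best
Best: vehicle 1 Depot → #104 → Depot = 30; vehicle 2 Depot → #103 → #101 → #102 → #105 → Depot = 88; combined 118.

118 m — the smallest possible combined total.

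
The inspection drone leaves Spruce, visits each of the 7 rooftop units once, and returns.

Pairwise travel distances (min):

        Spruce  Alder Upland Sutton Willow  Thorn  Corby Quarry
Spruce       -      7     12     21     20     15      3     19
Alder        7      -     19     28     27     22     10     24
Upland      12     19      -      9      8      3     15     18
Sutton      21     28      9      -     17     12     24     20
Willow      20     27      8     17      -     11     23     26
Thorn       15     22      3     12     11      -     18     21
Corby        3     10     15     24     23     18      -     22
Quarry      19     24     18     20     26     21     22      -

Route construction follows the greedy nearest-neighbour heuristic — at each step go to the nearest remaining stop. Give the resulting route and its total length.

Spruce → [Corby:3 / Alder:7 / Upland:12 / Thorn:15 / Quarry:19 / Willow:20 / Sutton:21] → Corby (3)
Corby → [Alder:10 / Upland:15 / Thorn:18 / Quarry:22 / Willow:23 / Sutton:24] → Alder (10)
Alder → [Upland:19 / Thorn:22 / Quarry:24 / Willow:27 / Sutton:28] → Upland (19)
Upland → [Thorn:3 / Willow:8 / Sutton:9 / Quarry:18] → Thorn (3)
Thorn → [Willow:11 / Sutton:12 / Quarry:21] → Willow (11)
Willow → [Sutton:17 / Quarry:26] → Sutton (17)
Sutton → [Quarry:20] → Quarry (20)
Return Quarry→Spruce: 19.
Total = 3 + 10 + 19 + 3 + 11 + 17 + 20 + 19 = 102.

Total distance 102 min via the nearest-neighbour route Spruce → Corby → Alder → Upland → Thorn → Willow → Sutton → Quarry → Spruce.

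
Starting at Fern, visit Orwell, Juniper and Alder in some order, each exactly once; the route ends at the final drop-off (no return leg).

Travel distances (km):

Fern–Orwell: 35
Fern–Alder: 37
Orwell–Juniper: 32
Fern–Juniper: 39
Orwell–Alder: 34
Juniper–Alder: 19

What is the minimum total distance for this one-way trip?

86 km — the minimum one-way total.

There are 3! = 6 possible orderings.
Fern→Orwell→Juniper→Alder: 35+32+19 = 86
Fern→Orwell→Alder→Juniper: 35+34+19 = 88
Fern→Juniper→Orwell→Alder: 39+32+34 = 105
Fern→Juniper→Alder→Orwell: 39+19+34 = 92
Fern→Alder→Orwell→Juniper: 37+34+32 = 103
Fern→Alder→Juniper→Orwell: 37+19+32 = 88
The minimum is 86.
One shortest path: Fern → Orwell → Juniper → Alder.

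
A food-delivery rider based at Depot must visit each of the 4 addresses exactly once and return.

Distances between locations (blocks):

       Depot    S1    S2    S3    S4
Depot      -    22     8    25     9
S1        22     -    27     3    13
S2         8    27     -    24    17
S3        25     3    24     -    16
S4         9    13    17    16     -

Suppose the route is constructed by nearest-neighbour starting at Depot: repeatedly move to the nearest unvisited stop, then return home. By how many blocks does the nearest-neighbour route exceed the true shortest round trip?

Depot: S2=8, S4=9, S1=22, S3=25 ⇒ S2
S2: S4=17, S3=24, S1=27 ⇒ S4
S4: S1=13, S3=16 ⇒ S1
S1: S3=3 ⇒ S3
NN route Depot → S2 → S4 → S1 → S3 → Depot costs 66.
Optimal: Depot → S2 → S3 → S1 → S4 → Depot costs 57 (by enumerating all 12 distinct tours).
Excess = 66 − 57 = 9.

The nearest-neighbour route is 9 blocks longer than optimal.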